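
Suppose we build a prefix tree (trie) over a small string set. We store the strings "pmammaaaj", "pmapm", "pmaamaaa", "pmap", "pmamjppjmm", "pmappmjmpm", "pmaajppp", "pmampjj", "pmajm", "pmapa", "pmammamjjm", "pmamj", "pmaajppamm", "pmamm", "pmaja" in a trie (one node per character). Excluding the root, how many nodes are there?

Insert word by word; a character creates a node only if that edge doesn't already exist:
  "pmammaaaj" → 9 new (p, m, a, m, m, a, a, a, j)
  "pmapm" → prefix "pma" already present; 2 new (p, m)
  "pmaamaaa" → prefix "pma" already present; 5 new (a, m, a, a, a)
  "pmap" → prefix "pmap" already present; 0 new (none)
  "pmamjppjmm" → prefix "pmam" already present; 6 new (j, p, p, j, m, m)
  "pmappmjmpm" → prefix "pmap" already present; 6 new (p, m, j, m, p, m)
  "pmaajppp" → prefix "pmaa" already present; 4 new (j, p, p, p)
  "pmampjj" → prefix "pmam" already present; 3 new (p, j, j)
  "pmajm" → prefix "pma" already present; 2 new (j, m)
  "pmapa" → prefix "pmap" already present; 1 new (a)
  "pmammamjjm" → prefix "pmamma" already present; 4 new (m, j, j, m)
  "pmamj" → prefix "pmamj" already present; 0 new (none)
  "pmaajppamm" → prefix "pmaajpp" already present; 3 new (a, m, m)
  "pmamm" → prefix "pmamm" already present; 0 new (none)
  "pmaja" → prefix "pmaj" already present; 1 new (a)
Total nodes = 9 + 2 + 5 + 0 + 6 + 6 + 4 + 3 + 2 + 1 + 4 + 0 + 3 + 0 + 1 = 46

46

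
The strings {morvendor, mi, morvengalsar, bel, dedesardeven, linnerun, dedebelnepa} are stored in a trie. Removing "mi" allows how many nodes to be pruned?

A node on "mi"'s path can go only if nothing else ends at it or branches off below it.
The suffix "i" (1 node) is used only by "mi"; the node for "m" still has the child "o", so pruning stops there.
Nodes removed: 1

1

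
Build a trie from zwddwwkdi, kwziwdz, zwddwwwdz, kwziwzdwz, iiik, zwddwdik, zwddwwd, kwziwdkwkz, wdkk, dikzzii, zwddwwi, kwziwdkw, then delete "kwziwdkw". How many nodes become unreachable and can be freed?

After clearing the end-marker at "kwziwdkw", prune upward until reaching a node still needed by another word.
Every node on "kwziwdkw" is still needed (e.g. by "kwziwdkwkz"), so nothing is freed.
Nodes removed: 0

0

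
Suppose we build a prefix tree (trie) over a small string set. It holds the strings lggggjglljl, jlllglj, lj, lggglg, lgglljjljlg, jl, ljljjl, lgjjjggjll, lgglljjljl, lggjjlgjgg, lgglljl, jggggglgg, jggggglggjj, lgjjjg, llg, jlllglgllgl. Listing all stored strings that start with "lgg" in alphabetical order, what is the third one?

lggjjlgjgg

Filter for "lgg…" and sort: "lggggjglljl", "lggglg", "lggjjlgjgg", "lgglljjljl", "lgglljjljlg", "lgglljl"
Position 3: lggjjlgjgg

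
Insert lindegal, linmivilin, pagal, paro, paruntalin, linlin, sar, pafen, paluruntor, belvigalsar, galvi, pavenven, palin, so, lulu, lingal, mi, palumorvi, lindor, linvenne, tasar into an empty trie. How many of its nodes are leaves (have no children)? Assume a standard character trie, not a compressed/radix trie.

21

A leaf is a node with no children — equivalently, the end of a word that is not a proper prefix of any other stored word.
Those words: "belvigalsar", "galvi", "lindegal", "lindor", "lingal", "linlin", "linmivilin", "linvenne", "lulu", "mi", "pafen", "pagal", "palin", "palumorvi", "paluruntor", "paro", "paruntalin", "pavenven", "sar", "so", "tasar"
Leaf count: 21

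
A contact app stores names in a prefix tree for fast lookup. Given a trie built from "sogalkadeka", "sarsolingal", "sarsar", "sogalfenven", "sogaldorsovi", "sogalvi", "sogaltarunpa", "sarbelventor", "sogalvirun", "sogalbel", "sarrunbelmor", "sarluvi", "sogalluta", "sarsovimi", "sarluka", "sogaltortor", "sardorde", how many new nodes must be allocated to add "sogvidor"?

5

Walking "sogvidor" from the root, the first 3 characters ("sog") follow existing edges; "v" is the first miss.
New nodes needed: |"sogvidor"| − 3 = 8 − 3 = 5.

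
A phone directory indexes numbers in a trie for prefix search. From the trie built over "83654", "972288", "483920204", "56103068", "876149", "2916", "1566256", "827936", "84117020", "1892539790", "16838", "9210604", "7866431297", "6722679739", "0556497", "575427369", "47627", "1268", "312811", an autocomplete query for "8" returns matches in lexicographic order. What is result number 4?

Filter for "8…" and sort: "827936", "83654", "84117020", "876149"
The 4th is 876149.

876149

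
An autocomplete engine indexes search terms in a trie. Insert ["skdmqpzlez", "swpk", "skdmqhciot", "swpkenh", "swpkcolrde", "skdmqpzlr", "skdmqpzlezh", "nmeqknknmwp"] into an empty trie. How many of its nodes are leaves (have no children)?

6

A leaf is a node with no children — equivalently, the end of a word that is not a proper prefix of any other stored word.
Those words: "nmeqknknmwp", "skdmqhciot", "skdmqpzlezh", "skdmqpzlr", "swpkcolrde", "swpkenh"
Leaf count: 6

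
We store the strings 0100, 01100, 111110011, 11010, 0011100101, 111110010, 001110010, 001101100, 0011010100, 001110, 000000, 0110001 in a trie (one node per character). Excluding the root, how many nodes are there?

44

Trace insertions, counting only characters that open a new branch:
  "0100" → 4 new (0, 1, 0, 0)
  "01100" → prefix "01" already present; 3 new (1, 0, 0)
  "111110011" → 9 new (1, 1, 1, 1, 1, 0, 0, 1, 1)
  "11010" → prefix "11" already present; 3 new (0, 1, 0)
  "0011100101" → prefix "0" already present; 9 new (0, 1, 1, 1, 0, 0, 1, 0, 1)
  "111110010" → prefix "11111001" already present; 1 new (0)
  "001110010" → prefix "001110010" already present; 0 new (none)
  "001101100" → prefix "0011" already present; 5 new (0, 1, 1, 0, 0)
  "0011010100" → prefix "001101" already present; 4 new (0, 1, 0, 0)
  "001110" → prefix "001110" already present; 0 new (none)
  "000000" → prefix "00" already present; 4 new (0, 0, 0, 0)
  "0110001" → prefix "01100" already present; 2 new (0, 1)
Total nodes = 4 + 3 + 9 + 3 + 9 + 1 + 0 + 5 + 4 + 0 + 4 + 2 = 44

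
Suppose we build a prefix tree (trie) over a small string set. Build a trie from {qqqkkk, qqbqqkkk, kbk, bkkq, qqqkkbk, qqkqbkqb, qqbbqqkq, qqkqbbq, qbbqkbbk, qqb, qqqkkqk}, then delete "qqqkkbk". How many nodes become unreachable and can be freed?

2

A node on "qqqkkbk"'s path can go only if nothing else ends at it or branches off below it.
The suffix "bk" (2 nodes) is used only by "qqqkkbk"; the node for "qqqkk" still has the child "k", so pruning stops there.
Nodes removed: 2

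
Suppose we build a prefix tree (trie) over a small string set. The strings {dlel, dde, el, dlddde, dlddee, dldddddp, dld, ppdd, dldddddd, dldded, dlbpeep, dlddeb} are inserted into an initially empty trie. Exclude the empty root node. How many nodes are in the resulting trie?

29

Trace insertions, counting only characters that open a new branch:
  "dlel" → 4 new (d, l, e, l)
  "dde" → prefix "d" already present; 2 new (d, e)
  "el" → 2 new (e, l)
  "dlddde" → prefix "dl" already present; 4 new (d, d, d, e)
  "dlddee" → prefix "dldd" already present; 2 new (e, e)
  "dldddddp" → prefix "dlddd" already present; 3 new (d, d, p)
  "dld" → prefix "dld" already present; 0 new (none)
  "ppdd" → 4 new (p, p, d, d)
  "dldddddd" → prefix "dlddddd" already present; 1 new (d)
  "dldded" → prefix "dldde" already present; 1 new (d)
  "dlbpeep" → prefix "dl" already present; 5 new (b, p, e, e, p)
  "dlddeb" → prefix "dldde" already present; 1 new (b)
Total nodes = 4 + 2 + 2 + 4 + 2 + 3 + 0 + 4 + 1 + 1 + 5 + 1 = 29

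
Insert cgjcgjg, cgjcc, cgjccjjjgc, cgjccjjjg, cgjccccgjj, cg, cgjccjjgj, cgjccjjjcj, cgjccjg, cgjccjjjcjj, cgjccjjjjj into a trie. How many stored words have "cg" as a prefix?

Walk to "cg"; the words in its subtree are exactly those with that prefix.
Words under "cg": cg, cgjcc, cgjccccgjj, cgjccjg, cgjccjjgj, cgjccjjjcj, cgjccjjjcjj, cgjccjjjg, cgjccjjjgc, cgjccjjjjj, cgjcgjg
Count: 11

11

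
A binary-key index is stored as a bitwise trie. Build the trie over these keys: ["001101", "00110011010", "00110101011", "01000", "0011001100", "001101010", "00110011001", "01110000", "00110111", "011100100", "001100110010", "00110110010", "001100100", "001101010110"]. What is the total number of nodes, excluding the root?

42

Trace insertions, counting only characters that open a new branch:
  "001101" → 6 new (0, 0, 1, 1, 0, 1)
  "00110011010" → prefix "00110" already present; 6 new (0, 1, 1, 0, 1, 0)
  "00110101011" → prefix "001101" already present; 5 new (0, 1, 0, 1, 1)
  "01000" → prefix "0" already present; 4 new (1, 0, 0, 0)
  "0011001100" → prefix "001100110" already present; 1 new (0)
  "001101010" → prefix "001101010" already present; 0 new (none)
  "00110011001" → prefix "0011001100" already present; 1 new (1)
  "01110000" → prefix "01" already present; 6 new (1, 1, 0, 0, 0, 0)
  "00110111" → prefix "001101" already present; 2 new (1, 1)
  "011100100" → prefix "011100" already present; 3 new (1, 0, 0)
  "001100110010" → prefix "00110011001" already present; 1 new (0)
  "00110110010" → prefix "0011011" already present; 4 new (0, 0, 1, 0)
  "001100100" → prefix "0011001" already present; 2 new (0, 0)
  "001101010110" → prefix "00110101011" already present; 1 new (0)
Total nodes = 6 + 6 + 5 + 4 + 1 + 0 + 1 + 6 + 2 + 3 + 1 + 4 + 2 + 1 = 42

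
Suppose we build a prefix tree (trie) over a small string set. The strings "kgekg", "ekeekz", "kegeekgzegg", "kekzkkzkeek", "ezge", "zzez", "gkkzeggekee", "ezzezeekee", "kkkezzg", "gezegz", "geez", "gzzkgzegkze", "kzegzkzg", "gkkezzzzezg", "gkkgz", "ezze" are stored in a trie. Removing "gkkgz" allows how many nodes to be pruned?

2

Walk "gkkgz" from the leaf back toward the root, removing each node that no remaining word uses.
The suffix "gz" (2 nodes) is used only by "gkkgz"; the node for "gkk" still has the child "z", so pruning stops there.
Nodes removed: 2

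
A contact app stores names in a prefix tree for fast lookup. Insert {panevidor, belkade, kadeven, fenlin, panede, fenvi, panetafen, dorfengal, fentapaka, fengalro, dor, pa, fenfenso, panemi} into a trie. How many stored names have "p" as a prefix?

Walk to "p"; the words in its subtree are exactly those with that prefix.
Matches: "pa", "panede", "panemi", "panetafen", "panevidor"
Count: 5

5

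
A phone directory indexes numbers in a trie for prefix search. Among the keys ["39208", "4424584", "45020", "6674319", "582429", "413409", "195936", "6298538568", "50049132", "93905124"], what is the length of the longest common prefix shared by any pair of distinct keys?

Look for the deepest trie node that still has at least two words in its subtree.
"413409" and "4424584" agree on "4" (1 characters) before diverging; nothing deeper is shared.
Longest shared-prefix length: 1

1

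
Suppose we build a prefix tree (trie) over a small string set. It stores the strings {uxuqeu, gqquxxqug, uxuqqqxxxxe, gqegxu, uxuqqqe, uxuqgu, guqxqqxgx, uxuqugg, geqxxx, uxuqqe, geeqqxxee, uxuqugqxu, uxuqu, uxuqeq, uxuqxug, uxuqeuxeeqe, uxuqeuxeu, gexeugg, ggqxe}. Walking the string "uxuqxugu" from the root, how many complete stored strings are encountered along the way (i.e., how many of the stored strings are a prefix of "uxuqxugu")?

1

Walk "uxuqxugu" from the root; an end-of-word marker is hit whenever a stored word is a prefix of "uxuqxugu".
Prefixes of the query that are stored words: "uxuqxug"
Count: 1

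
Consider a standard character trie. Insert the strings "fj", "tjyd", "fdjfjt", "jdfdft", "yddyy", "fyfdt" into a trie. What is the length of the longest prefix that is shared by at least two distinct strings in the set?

1

Look for the deepest trie node that still has at least two words in its subtree.
"fdjfjt" and "fj" agree on "f" (1 characters) before diverging; nothing deeper is shared.
Longest shared-prefix length: 1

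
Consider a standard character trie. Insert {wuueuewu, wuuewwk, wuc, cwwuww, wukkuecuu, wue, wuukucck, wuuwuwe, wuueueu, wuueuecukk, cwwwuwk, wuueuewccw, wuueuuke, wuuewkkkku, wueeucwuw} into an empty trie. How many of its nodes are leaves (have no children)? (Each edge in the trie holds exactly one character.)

14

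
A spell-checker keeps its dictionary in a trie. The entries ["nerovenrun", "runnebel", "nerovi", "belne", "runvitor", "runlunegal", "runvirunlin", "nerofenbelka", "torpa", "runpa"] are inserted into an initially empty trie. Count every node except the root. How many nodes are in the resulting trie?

Trace insertions, counting only characters that open a new branch:
  "nerovenrun" → 10 new (n, e, r, o, v, e, n, r, u, n)
  "runnebel" → 8 new (r, u, n, n, e, b, e, l)
  "nerovi" → prefix "nerov" already present; 1 new (i)
  "belne" → 5 new (b, e, l, n, e)
  "runvitor" → prefix "run" already present; 5 new (v, i, t, o, r)
  "runlunegal" → prefix "run" already present; 7 new (l, u, n, e, g, a, l)
  "runvirunlin" → prefix "runvi" already present; 6 new (r, u, n, l, i, n)
  "nerofenbelka" → prefix "nero" already present; 8 new (f, e, n, b, e, l, k, a)
  "torpa" → 5 new (t, o, r, p, a)
  "runpa" → prefix "run" already present; 2 new (p, a)
Total nodes = 10 + 8 + 1 + 5 + 5 + 7 + 6 + 8 + 5 + 2 = 57

57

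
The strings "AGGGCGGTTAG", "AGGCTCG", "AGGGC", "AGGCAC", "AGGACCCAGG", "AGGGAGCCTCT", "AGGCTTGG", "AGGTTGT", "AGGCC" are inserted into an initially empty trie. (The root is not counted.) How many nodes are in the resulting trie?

39

Trace insertions, counting only characters that open a new branch:
  "AGGGCGGTTAG" → 11 new (A, G, G, G, C, G, G, T, T, A, G)
  "AGGCTCG" → prefix "AGG" already present; 4 new (C, T, C, G)
  "AGGGC" → prefix "AGGGC" already present; 0 new (none)
  "AGGCAC" → prefix "AGGC" already present; 2 new (A, C)
  "AGGACCCAGG" → prefix "AGG" already present; 7 new (A, C, C, C, A, G, G)
  "AGGGAGCCTCT" → prefix "AGGG" already present; 7 new (A, G, C, C, T, C, T)
  "AGGCTTGG" → prefix "AGGCT" already present; 3 new (T, G, G)
  "AGGTTGT" → prefix "AGG" already present; 4 new (T, T, G, T)
  "AGGCC" → prefix "AGGC" already present; 1 new (C)
Total nodes = 11 + 4 + 0 + 2 + 7 + 7 + 3 + 4 + 1 = 39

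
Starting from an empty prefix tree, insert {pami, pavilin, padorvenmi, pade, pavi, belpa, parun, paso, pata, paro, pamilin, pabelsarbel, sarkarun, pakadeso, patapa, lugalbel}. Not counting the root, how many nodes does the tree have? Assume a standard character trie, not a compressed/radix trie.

For each word, the new-node count is its length minus the longest prefix already in the trie:
  "pami" → 4 new (p, a, m, i)
  "pavilin" → prefix "pa" already present; 5 new (v, i, l, i, n)
  "padorvenmi" → prefix "pa" already present; 8 new (d, o, r, v, e, n, m, i)
  "pade" → prefix "pad" already present; 1 new (e)
  "pavi" → prefix "pavi" already present; 0 new (none)
  "belpa" → 5 new (b, e, l, p, a)
  "parun" → prefix "pa" already present; 3 new (r, u, n)
  "paso" → prefix "pa" already present; 2 new (s, o)
  "pata" → prefix "pa" already present; 2 new (t, a)
  "paro" → prefix "par" already present; 1 new (o)
  "pamilin" → prefix "pami" already present; 3 new (l, i, n)
  "pabelsarbel" → prefix "pa" already present; 9 new (b, e, l, s, a, r, b, e, l)
  "sarkarun" → 8 new (s, a, r, k, a, r, u, n)
  "pakadeso" → prefix "pa" already present; 6 new (k, a, d, e, s, o)
  "patapa" → prefix "pata" already present; 2 new (p, a)
  "lugalbel" → 8 new (l, u, g, a, l, b, e, l)
Total nodes = 4 + 5 + 8 + 1 + 0 + 5 + 3 + 2 + 2 + 1 + 3 + 9 + 8 + 6 + 2 + 8 = 67

67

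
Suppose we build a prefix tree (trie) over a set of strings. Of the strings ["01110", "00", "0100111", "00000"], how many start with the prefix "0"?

4

Traverse to the node for "0", then collect every word in that subtree.
Words under "0": 00, 00000, 0100111, 01110
Count: 4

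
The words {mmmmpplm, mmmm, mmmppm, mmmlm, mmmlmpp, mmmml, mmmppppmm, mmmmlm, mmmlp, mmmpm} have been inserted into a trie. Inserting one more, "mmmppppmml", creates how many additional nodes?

Walking "mmmppppmml" from the root, the first 9 characters ("mmmppppmm") follow existing edges; "l" is the first miss.
So 10 − 9 = 1 new nodes.

1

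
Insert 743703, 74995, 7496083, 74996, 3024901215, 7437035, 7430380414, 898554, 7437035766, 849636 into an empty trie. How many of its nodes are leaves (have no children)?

Leaves are exactly the stored words that no other stored word extends.
Those words: "3024901215", "7430380414", "7437035766", "7496083", "74995", "74996", "849636", "898554"
Leaf count: 8

8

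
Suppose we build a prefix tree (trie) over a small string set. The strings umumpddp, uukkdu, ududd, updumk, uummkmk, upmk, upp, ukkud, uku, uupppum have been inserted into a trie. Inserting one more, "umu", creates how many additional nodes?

"umu" is already a full path in the trie; only an end-marker is added.
No new nodes are needed: 0.

0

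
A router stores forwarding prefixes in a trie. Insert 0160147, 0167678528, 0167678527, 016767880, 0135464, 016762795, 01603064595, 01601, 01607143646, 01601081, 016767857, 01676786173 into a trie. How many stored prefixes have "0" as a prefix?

Traverse to the node for "0", then collect every word in that subtree.
Words under "0": 0135464, 01601, 01601081, 0160147, 01603064595, 01607143646, 016762795, 0167678527, 0167678528, 016767857, 01676786173, 016767880
Count: 12

12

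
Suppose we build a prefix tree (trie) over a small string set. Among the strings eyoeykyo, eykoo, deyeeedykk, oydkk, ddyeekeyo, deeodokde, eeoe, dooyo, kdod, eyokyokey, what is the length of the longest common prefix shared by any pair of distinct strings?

The deepest shared node is where two words last agree before diverging.
"eyoeykyo" and "eyokyokey" agree on "eyo" (3 characters) before diverging; nothing deeper is shared.
Longest shared-prefix length: 3

3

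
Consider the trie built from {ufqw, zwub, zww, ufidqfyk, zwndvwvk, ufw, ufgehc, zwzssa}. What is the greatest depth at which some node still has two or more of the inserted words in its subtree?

Look for the deepest trie node that still has at least two words in its subtree.
"ufgehc" and "ufidqfyk" agree on "uf" (2 characters) before diverging; nothing deeper is shared.
Longest shared-prefix length: 2

2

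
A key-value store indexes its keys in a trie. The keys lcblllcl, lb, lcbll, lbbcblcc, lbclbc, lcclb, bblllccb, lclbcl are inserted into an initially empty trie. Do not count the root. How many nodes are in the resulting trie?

Count nodes per top-level branch (shared prefixes stored once):
  'b'-branch (bblllccb): 8 nodes
  'l'-branch (lb, lbbcblcc, lbclbc, lcbll, lcblllcl, lcclb, lclbcl): 26 nodes
Sum: 34

34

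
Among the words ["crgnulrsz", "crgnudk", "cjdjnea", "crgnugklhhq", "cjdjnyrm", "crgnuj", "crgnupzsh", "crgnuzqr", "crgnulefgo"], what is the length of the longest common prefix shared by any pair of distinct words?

6

Look for the deepest trie node that still has at least two words in its subtree.
"crgnulefgo" and "crgnulrsz" agree on "crgnul" (6 characters) before diverging; nothing deeper is shared.
Longest shared-prefix length: 6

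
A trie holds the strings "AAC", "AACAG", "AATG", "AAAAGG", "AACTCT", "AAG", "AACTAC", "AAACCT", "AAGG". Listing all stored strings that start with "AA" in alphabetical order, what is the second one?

AAACCT

DFS of the "AA" subtree visits, in order: "AAAAGG", "AAACCT", "AAC", "AACAG", "AACTAC", "AACTCT", "AAG", "AAGG", "AATG"
Position 2: AAACCT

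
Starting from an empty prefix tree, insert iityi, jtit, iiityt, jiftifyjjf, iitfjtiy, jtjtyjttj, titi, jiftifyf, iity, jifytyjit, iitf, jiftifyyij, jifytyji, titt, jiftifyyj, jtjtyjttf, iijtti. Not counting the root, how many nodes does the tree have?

Insert word by word; a character creates a node only if that edge doesn't already exist:
  "iityi" → 5 new (i, i, t, y, i)
  "jtit" → 4 new (j, t, i, t)
  "iiityt" → prefix "ii" already present; 4 new (i, t, y, t)
  "jiftifyjjf" → prefix "j" already present; 9 new (i, f, t, i, f, y, j, j, f)
  "iitfjtiy" → prefix "iit" already present; 5 new (f, j, t, i, y)
  "jtjtyjttj" → prefix "jt" already present; 7 new (j, t, y, j, t, t, j)
  "titi" → 4 new (t, i, t, i)
  "jiftifyf" → prefix "jiftify" already present; 1 new (f)
  "iity" → prefix "iity" already present; 0 new (none)
  "jifytyjit" → prefix "jif" already present; 6 new (y, t, y, j, i, t)
  "iitf" → prefix "iitf" already present; 0 new (none)
  "jiftifyyij" → prefix "jiftify" already present; 3 new (y, i, j)
  "jifytyji" → prefix "jifytyji" already present; 0 new (none)
  "titt" → prefix "tit" already present; 1 new (t)
  "jiftifyyj" → prefix "jiftifyy" already present; 1 new (j)
  "jtjtyjttf" → prefix "jtjtyjtt" already present; 1 new (f)
  "iijtti" → prefix "ii" already present; 4 new (j, t, t, i)
Total nodes = 5 + 4 + 4 + 9 + 5 + 7 + 4 + 1 + 0 + 6 + 0 + 3 + 0 + 1 + 1 + 1 + 4 = 55

55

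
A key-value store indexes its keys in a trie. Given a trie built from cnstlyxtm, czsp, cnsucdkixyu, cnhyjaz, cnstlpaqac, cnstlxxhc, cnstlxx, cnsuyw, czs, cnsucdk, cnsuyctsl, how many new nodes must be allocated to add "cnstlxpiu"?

Walking "cnstlxpiu" from the root, the first 6 characters ("cnstlx") follow existing edges; "p" is the first miss.
Each of the 3 remaining characters creates one node.

3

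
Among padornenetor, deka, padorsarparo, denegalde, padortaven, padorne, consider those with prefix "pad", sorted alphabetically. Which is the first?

Words with prefix "pad", in lexicographic order: "padorne", "padornenetor", "padorsarparo", "padortaven"
Position 1: padorne

padorne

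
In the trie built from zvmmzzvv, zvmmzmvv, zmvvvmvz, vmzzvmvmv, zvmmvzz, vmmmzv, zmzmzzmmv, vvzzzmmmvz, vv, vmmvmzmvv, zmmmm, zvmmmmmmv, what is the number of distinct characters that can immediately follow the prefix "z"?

The children of the "z" node are the distinct next characters among strings starting with "z".
Distinct next characters after "z": m, v.
That node has 2 child edges.

2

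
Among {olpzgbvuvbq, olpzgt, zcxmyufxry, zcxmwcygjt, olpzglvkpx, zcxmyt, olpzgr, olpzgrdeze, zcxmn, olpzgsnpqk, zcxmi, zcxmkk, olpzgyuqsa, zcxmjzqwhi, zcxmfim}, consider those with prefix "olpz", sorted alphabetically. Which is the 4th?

olpzgrdeze

Words with prefix "olpz", in lexicographic order: "olpzgbvuvbq", "olpzglvkpx", "olpzgr", "olpzgrdeze", "olpzgsnpqk", "olpzgt", "olpzgyuqsa"
Position 4: olpzgrdeze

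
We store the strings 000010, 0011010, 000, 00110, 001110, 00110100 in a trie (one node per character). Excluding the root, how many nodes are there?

14

Insert word by word; a character creates a node only if that edge doesn't already exist:
  "000010" → 6 new (0, 0, 0, 0, 1, 0)
  "0011010" → prefix "00" already present; 5 new (1, 1, 0, 1, 0)
  "000" → prefix "000" already present; 0 new (none)
  "00110" → prefix "00110" already present; 0 new (none)
  "001110" → prefix "0011" already present; 2 new (1, 0)
  "00110100" → prefix "0011010" already present; 1 new (0)
Total nodes = 6 + 5 + 0 + 0 + 2 + 1 = 14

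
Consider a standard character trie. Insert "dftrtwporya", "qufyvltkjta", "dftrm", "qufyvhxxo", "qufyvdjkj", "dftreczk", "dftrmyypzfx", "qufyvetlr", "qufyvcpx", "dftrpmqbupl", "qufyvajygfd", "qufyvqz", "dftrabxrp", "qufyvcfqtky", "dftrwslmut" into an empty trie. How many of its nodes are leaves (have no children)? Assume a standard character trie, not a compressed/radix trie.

14

A leaf is a node with no children — equivalently, the end of a word that is not a proper prefix of any other stored word.
Those words: "dftrabxrp", "dftreczk", "dftrmyypzfx", "dftrpmqbupl", "dftrtwporya", "dftrwslmut", "qufyvajygfd", "qufyvcfqtky", "qufyvcpx", "qufyvdjkj", "qufyvetlr", "qufyvhxxo", "qufyvltkjta", "qufyvqz"
Leaf count: 14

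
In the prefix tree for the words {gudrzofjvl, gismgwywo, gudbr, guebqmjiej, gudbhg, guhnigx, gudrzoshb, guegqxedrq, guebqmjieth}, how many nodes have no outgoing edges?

A leaf is a node with no children — equivalently, the end of a word that is not a proper prefix of any other stored word.
Those words: "gismgwywo", "gudbhg", "gudbr", "gudrzofjvl", "gudrzoshb", "guebqmjiej", "guebqmjieth", "guegqxedrq", "guhnigx"
Leaf count: 9

9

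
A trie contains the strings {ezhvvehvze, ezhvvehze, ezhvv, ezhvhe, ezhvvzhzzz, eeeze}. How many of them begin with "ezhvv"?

Walk to "ezhvv"; the words in its subtree are exactly those with that prefix.
Matches: "ezhvv", "ezhvvehvze", "ezhvvehze", "ezhvvzhzzz"
Count: 4

4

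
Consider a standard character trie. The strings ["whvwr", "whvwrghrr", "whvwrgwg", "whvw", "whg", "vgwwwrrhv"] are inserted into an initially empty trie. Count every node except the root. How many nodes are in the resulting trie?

Insert word by word; a character creates a node only if that edge doesn't already exist:
  "whvwr" → 5 new (w, h, v, w, r)
  "whvwrghrr" → prefix "whvwr" already present; 4 new (g, h, r, r)
  "whvwrgwg" → prefix "whvwrg" already present; 2 new (w, g)
  "whvw" → prefix "whvw" already present; 0 new (none)
  "whg" → prefix "wh" already present; 1 new (g)
  "vgwwwrrhv" → 9 new (v, g, w, w, w, r, r, h, v)
Total nodes = 5 + 4 + 2 + 0 + 1 + 9 = 21

21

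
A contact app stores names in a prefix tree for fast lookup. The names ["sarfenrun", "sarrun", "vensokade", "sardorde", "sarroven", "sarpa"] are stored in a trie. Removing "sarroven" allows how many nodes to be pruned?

A node on "sarroven"'s path can go only if nothing else ends at it or branches off below it.
The suffix "oven" (4 nodes) is used only by "sarroven"; the node for "sarr" still has the child "u", so pruning stops there.
Nodes removed: 4

4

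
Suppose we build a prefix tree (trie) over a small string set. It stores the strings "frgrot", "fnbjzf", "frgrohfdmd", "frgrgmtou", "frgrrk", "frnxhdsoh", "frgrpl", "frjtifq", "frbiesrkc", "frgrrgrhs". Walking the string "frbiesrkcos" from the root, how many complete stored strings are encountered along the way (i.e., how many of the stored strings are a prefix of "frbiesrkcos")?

Traverse "frbiesrkcos" character by character; count nodes along the way that are marked as word ends.
Prefixes of the query that are stored words: "frbiesrkc"
Count: 1

1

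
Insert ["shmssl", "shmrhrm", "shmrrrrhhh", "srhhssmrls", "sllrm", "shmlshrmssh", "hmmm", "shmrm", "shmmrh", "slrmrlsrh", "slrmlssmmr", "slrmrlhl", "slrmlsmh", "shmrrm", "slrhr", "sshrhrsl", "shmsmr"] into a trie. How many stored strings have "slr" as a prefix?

5

Walk to "slr"; the words in its subtree are exactly those with that prefix.
Matches: "slrhr", "slrmlsmh", "slrmlssmmr", "slrmrlhl", "slrmrlsrh"
Count: 5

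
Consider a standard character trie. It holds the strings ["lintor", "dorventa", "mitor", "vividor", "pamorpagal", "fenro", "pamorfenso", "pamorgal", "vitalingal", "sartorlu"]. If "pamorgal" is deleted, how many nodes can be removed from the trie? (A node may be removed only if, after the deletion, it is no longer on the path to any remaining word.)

Walk "pamorgal" from the leaf back toward the root, removing each node that no remaining word uses.
The suffix "gal" (3 nodes) is used only by "pamorgal"; the node for "pamor" still has the child "p", so pruning stops there.
Nodes removed: 3

3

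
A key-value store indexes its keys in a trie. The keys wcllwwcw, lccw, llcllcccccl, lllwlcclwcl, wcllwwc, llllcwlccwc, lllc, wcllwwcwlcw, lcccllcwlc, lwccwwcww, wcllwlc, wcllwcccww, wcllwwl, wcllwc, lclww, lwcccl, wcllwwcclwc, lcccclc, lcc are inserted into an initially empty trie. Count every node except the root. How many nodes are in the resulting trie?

For each word, the new-node count is its length minus the longest prefix already in the trie:
  "wcllwwcw" → 8 new (w, c, l, l, w, w, c, w)
  "lccw" → 4 new (l, c, c, w)
  "llcllcccccl" → prefix "l" already present; 10 new (l, c, l, l, c, c, c, c, c, l)
  "lllwlcclwcl" → prefix "ll" already present; 9 new (l, w, l, c, c, l, w, c, l)
  "wcllwwc" → prefix "wcllwwc" already present; 0 new (none)
  "llllcwlccwc" → prefix "lll" already present; 8 new (l, c, w, l, c, c, w, c)
  "lllc" → prefix "lll" already present; 1 new (c)
  "wcllwwcwlcw" → prefix "wcllwwcw" already present; 3 new (l, c, w)
  "lcccllcwlc" → prefix "lcc" already present; 7 new (c, l, l, c, w, l, c)
  "lwccwwcww" → prefix "l" already present; 8 new (w, c, c, w, w, c, w, w)
  "wcllwlc" → prefix "wcllw" already present; 2 new (l, c)
  "wcllwcccww" → prefix "wcllw" already present; 5 new (c, c, c, w, w)
  "wcllwwl" → prefix "wcllww" already present; 1 new (l)
  "wcllwc" → prefix "wcllwc" already present; 0 new (none)
  "lclww" → prefix "lc" already present; 3 new (l, w, w)
  "lwcccl" → prefix "lwcc" already present; 2 new (c, l)
  "wcllwwcclwc" → prefix "wcllwwc" already present; 4 new (c, l, w, c)
  "lcccclc" → prefix "lccc" already present; 3 new (c, l, c)
  "lcc" → prefix "lcc" already present; 0 new (none)
Total nodes = 8 + 4 + 10 + 9 + 0 + 8 + 1 + 3 + 7 + 8 + 2 + 5 + 1 + 0 + 3 + 2 + 4 + 3 + 0 = 78

78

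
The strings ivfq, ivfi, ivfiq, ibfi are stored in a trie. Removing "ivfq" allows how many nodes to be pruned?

A node on "ivfq"'s path can go only if nothing else ends at it or branches off below it.
The suffix "q" (1 node) is used only by "ivfq"; the node for "ivf" still has the child "i", so pruning stops there.
Nodes removed: 1

1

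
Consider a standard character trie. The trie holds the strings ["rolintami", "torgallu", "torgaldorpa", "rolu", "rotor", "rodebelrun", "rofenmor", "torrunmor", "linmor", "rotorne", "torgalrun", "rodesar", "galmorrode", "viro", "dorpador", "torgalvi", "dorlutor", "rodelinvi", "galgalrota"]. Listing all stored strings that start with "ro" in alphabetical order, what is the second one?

rodelinvi

Filter for "ro…" and sort: "rodebelrun", "rodelinvi", "rodesar", "rofenmor", "rolintami", "rolu", "rotor", "rotorne"
The 2nd is rodelinvi.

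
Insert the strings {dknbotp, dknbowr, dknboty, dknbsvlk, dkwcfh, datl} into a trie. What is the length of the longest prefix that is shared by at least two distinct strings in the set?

Equivalently: take the maximum, over all pairs, of their longest common prefix length.
"dknbotp" and "dknboty" agree on "dknbot" (6 characters) before diverging; nothing deeper is shared.
Longest shared-prefix length: 6

6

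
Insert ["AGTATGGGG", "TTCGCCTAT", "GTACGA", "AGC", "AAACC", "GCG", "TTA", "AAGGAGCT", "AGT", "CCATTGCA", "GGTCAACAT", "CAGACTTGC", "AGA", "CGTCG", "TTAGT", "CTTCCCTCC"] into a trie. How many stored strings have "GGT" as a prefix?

Traverse to the node for "GGT", then collect every word in that subtree.
Words under "GGT": GGTCAACAT
Count: 1

1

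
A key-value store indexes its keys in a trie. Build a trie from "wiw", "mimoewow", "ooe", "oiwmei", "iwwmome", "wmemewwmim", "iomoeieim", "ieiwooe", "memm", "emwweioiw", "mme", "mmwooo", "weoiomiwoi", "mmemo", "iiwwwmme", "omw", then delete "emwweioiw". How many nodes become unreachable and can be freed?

9

A node on "emwweioiw"'s path can go only if nothing else ends at it or branches off below it.
No other word shares any prefix with "emwweioiw", so all 9 of its nodes go.
Nodes removed: 9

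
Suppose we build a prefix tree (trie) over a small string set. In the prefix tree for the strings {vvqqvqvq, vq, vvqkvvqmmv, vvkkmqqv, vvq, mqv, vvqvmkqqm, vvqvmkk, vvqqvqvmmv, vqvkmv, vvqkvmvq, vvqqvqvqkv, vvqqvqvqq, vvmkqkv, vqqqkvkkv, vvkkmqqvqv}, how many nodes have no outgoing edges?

12

Leaves are exactly the stored words that no other stored word extends.
Those words: "mqv", "vqqqkvkkv", "vqvkmv", "vvkkmqqvqv", "vvmkqkv", "vvqkvmvq", "vvqkvvqmmv", "vvqqvqvmmv", "vvqqvqvqkv", "vvqqvqvqq", "vvqvmkk", "vvqvmkqqm"
Leaf count: 12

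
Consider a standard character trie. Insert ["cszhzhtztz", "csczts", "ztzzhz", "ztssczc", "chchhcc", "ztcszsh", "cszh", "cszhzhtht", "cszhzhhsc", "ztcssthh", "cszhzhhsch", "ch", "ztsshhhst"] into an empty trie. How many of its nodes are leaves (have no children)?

10

A leaf is a node with no children — equivalently, the end of a word that is not a proper prefix of any other stored word.
Those words: "chchhcc", "csczts", "cszhzhhsch", "cszhzhtht", "cszhzhtztz", "ztcssthh", "ztcszsh", "ztssczc", "ztsshhhst", "ztzzhz"
Leaf count: 10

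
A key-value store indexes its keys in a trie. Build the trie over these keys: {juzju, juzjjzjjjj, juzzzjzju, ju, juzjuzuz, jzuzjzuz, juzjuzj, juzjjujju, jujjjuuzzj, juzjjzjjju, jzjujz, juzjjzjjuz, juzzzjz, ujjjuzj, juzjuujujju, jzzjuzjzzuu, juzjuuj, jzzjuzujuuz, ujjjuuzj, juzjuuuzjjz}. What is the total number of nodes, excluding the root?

82

Count nodes per top-level branch (shared prefixes stored once):
  'j'-branch (ju, jujjjuuzzj, juzjjujju, juzjjzjjjj, juzjjzjjju, juzjjzjjuz, juzju, juzjuuj, juzjuujujju, juzjuuuzjjz, juzjuzj, juzjuzuz, juzzzjz, juzzzjzju, jzjujz, jzuzjzuz, jzzjuzjzzuu, jzzjuzujuuz): 72 nodes
  'u'-branch (ujjjuuzj, ujjjuzj): 10 nodes
Sum: 82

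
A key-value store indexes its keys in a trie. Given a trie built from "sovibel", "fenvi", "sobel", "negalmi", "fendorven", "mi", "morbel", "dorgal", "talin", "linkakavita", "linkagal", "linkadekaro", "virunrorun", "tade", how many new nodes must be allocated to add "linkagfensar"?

6

Walking "linkagfensar" from the root, the first 6 characters ("linkag") follow existing edges; "f" is the first miss.
Each of the 6 remaining characters creates one node.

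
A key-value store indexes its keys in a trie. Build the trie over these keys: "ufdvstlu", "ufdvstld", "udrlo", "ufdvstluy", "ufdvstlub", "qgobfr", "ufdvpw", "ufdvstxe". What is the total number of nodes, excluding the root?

Insert word by word; a character creates a node only if that edge doesn't already exist:
  "ufdvstlu" → 8 new (u, f, d, v, s, t, l, u)
  "ufdvstld" → prefix "ufdvstl" already present; 1 new (d)
  "udrlo" → prefix "u" already present; 4 new (d, r, l, o)
  "ufdvstluy" → prefix "ufdvstlu" already present; 1 new (y)
  "ufdvstlub" → prefix "ufdvstlu" already present; 1 new (b)
  "qgobfr" → 6 new (q, g, o, b, f, r)
  "ufdvpw" → prefix "ufdv" already present; 2 new (p, w)
  "ufdvstxe" → prefix "ufdvst" already present; 2 new (x, e)
Total nodes = 8 + 1 + 4 + 1 + 1 + 6 + 2 + 2 = 25

25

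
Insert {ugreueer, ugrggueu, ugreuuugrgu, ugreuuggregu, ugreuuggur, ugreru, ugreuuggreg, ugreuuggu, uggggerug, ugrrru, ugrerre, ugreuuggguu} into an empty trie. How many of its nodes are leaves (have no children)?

10

Leaves are exactly the stored words that no other stored word extends.
Those words: "uggggerug", "ugrerre", "ugreru", "ugreueer", "ugreuuggguu", "ugreuuggregu", "ugreuuggur", "ugreuuugrgu", "ugrggueu", "ugrrru"
Leaf count: 10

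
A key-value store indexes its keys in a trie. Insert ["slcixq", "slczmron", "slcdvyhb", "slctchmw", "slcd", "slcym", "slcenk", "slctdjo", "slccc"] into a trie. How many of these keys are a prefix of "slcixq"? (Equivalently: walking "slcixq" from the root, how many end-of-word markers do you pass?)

1

Traverse "slcixq" character by character; count nodes along the way that are marked as word ends.
Prefixes of the query that are stored words: "slcixq"
Count: 1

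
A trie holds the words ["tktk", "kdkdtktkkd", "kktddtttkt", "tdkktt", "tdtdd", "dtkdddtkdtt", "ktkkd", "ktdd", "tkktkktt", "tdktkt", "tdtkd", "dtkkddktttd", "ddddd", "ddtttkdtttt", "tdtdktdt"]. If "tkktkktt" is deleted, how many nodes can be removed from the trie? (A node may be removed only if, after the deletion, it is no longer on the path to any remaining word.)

6

After clearing the end-marker at "tkktkktt", prune upward until reaching a node still needed by another word.
The suffix "ktkktt" (6 nodes) is used only by "tkktkktt"; the node for "tk" still has the child "t", so pruning stops there.
Nodes removed: 6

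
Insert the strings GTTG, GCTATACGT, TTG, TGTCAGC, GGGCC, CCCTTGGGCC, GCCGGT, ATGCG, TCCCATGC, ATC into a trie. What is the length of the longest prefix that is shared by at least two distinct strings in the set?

The deepest shared node is where two words last agree before diverging.
e.g. "ATC" and "ATGCG" share the prefix "AT" of length 2; no pair shares a longer one.
Longest shared-prefix length: 2

2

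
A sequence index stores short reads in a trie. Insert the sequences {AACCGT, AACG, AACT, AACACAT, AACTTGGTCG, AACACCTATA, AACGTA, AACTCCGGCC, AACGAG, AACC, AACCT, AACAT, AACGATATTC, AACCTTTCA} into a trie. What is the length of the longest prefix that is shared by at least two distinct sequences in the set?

5

Look for the deepest trie node that still has at least two words in its subtree.
"AACACAT" and "AACACCTATA" agree on "AACAC" (5 characters) before diverging; nothing deeper is shared.
Longest shared-prefix length: 5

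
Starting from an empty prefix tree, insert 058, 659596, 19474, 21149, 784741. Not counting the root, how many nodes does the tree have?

Trace insertions, counting only characters that open a new branch:
  "058" → 3 new (0, 5, 8)
  "659596" → 6 new (6, 5, 9, 5, 9, 6)
  "19474" → 5 new (1, 9, 4, 7, 4)
  "21149" → 5 new (2, 1, 1, 4, 9)
  "784741" → 6 new (7, 8, 4, 7, 4, 1)
Total nodes = 3 + 6 + 5 + 5 + 6 = 25

25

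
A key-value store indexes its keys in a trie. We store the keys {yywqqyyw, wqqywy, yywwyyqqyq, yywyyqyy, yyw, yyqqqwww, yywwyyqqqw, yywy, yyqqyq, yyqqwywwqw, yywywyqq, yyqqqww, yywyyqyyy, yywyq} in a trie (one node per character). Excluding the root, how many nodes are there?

48

Count nodes per top-level branch (shared prefixes stored once):
  'w'-branch (wqqywy): 6 nodes
  'y'-branch (yyqqqww, yyqqqwww, yyqqwywwqw, yyqqyq, yyw, yywqqyyw, yywwyyqqqw, yywwyyqqyq, yywy, yywyq, yywywyqq, yywyyqyy, yywyyqyyy): 42 nodes
Sum: 48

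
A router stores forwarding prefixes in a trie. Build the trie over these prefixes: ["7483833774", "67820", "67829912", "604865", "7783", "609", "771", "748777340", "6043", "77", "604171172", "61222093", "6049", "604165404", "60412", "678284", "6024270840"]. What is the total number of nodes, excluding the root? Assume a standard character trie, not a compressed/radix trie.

Count nodes per top-level branch (shared prefixes stored once):
  '6'-branch (6024270840, 60412, 604165404, 604171172, 6043, 604865, 6049, 609, 61222093, 67820, 678284, 67829912): 46 nodes
  '7'-branch (7483833774, 748777340, 77, 771, 7783): 20 nodes
Sum: 66

66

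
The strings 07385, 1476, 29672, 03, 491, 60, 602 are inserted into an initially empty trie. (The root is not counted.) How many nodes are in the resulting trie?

21

Insert word by word; a character creates a node only if that edge doesn't already exist:
  "07385" → 5 new (0, 7, 3, 8, 5)
  "1476" → 4 new (1, 4, 7, 6)
  "29672" → 5 new (2, 9, 6, 7, 2)
  "03" → prefix "0" already present; 1 new (3)
  "491" → 3 new (4, 9, 1)
  "60" → 2 new (6, 0)
  "602" → prefix "60" already present; 1 new (2)
Total nodes = 5 + 4 + 5 + 1 + 3 + 2 + 1 = 21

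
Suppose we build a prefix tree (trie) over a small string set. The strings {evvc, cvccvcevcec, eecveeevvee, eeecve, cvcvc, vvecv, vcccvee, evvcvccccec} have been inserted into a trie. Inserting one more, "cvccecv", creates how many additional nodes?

"cvcc" is already a path in the trie; the remaining "ecv" must be added.
New nodes needed: |"cvccecv"| − 4 = 7 − 4 = 3.

3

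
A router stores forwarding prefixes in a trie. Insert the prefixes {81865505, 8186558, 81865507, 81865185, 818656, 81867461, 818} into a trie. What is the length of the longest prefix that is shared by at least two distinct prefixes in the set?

Equivalently: take the maximum, over all pairs, of their longest common prefix length.
e.g. "81865505" and "81865507" share the prefix "8186550" of length 7; no pair shares a longer one.
Longest shared-prefix length: 7

7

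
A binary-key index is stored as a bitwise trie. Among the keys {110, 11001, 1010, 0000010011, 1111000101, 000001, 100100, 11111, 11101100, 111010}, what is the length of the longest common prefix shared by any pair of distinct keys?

6

The deepest shared node is where two words last agree before diverging.
e.g. "000001" and "0000010011" share the prefix "000001" of length 6; no pair shares a longer one.
Longest shared-prefix length: 6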